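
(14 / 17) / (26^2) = 7 / 5746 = 0.00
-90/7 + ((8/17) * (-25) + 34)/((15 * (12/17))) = -753/70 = -10.76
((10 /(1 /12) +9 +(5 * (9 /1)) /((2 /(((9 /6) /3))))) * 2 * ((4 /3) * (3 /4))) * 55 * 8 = 123420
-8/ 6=-4/ 3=-1.33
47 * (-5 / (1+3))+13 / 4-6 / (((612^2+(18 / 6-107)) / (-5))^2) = -155627898099 / 2804106272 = -55.50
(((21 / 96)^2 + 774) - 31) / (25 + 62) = 253627 / 29696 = 8.54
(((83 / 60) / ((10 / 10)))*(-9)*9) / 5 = -2241 / 100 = -22.41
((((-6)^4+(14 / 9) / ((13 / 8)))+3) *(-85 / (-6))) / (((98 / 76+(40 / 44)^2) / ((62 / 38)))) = 48493209325 / 3414879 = 14200.56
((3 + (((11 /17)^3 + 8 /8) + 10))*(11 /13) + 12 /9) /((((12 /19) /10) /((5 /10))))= 244074475 /2299284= 106.15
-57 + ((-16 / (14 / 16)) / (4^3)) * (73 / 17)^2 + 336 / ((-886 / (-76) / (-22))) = -624056875 / 896189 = -696.35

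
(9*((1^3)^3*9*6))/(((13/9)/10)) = 43740/13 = 3364.62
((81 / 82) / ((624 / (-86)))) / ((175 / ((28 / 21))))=-387 / 373100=-0.00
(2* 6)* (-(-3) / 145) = 36 / 145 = 0.25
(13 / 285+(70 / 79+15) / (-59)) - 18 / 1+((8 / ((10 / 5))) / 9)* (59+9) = 47816204 / 3985155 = 12.00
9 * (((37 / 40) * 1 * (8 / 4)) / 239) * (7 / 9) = 259 / 4780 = 0.05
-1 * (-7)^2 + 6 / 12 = -97 / 2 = -48.50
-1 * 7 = -7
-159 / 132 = -53 / 44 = -1.20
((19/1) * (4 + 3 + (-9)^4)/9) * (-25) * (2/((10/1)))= -623960/9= -69328.89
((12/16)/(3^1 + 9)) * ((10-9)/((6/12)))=1/8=0.12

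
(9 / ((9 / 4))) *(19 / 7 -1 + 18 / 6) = 132 / 7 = 18.86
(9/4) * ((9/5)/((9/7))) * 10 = 63/2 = 31.50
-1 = -1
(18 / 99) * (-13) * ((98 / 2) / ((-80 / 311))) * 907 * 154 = 1257781343 / 20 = 62889067.15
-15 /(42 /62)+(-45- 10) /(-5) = -78 /7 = -11.14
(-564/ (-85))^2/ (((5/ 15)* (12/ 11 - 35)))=-10497168/ 2694925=-3.90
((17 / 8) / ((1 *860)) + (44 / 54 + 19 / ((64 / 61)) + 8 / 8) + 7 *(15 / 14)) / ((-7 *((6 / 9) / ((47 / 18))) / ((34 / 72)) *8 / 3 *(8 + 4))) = -8141452847 / 35951247360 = -0.23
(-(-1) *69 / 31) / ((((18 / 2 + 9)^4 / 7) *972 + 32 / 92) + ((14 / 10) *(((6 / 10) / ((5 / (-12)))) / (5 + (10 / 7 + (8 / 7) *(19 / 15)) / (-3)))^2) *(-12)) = 0.00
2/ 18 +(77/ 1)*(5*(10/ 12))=5777/ 18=320.94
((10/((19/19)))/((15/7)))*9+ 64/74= 1586/37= 42.86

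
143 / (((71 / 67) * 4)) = 9581 / 284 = 33.74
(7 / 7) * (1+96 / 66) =27 / 11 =2.45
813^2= 660969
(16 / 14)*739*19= 112328 / 7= 16046.86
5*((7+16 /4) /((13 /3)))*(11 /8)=1815 /104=17.45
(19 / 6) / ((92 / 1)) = 19 / 552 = 0.03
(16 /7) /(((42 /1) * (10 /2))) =0.01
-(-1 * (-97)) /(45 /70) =-1358 /9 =-150.89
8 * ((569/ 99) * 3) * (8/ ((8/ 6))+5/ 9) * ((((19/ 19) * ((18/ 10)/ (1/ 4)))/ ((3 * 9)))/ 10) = 537136/ 22275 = 24.11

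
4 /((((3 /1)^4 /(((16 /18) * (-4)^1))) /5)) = -640 /729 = -0.88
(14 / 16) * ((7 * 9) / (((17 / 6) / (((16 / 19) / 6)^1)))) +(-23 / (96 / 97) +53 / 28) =-4040731 / 217056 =-18.62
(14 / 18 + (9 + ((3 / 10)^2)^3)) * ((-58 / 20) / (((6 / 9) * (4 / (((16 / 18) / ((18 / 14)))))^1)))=-17865331883 / 2430000000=-7.35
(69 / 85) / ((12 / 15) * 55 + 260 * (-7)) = -23 / 50320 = -0.00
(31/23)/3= 31/69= 0.45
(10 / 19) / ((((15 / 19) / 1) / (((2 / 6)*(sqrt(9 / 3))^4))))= 2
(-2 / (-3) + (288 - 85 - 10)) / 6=581 / 18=32.28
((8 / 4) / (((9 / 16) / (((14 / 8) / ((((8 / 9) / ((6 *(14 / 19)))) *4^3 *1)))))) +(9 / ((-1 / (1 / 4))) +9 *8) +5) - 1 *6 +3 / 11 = 232429 / 3344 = 69.51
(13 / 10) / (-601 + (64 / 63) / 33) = -27027 / 12494150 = -0.00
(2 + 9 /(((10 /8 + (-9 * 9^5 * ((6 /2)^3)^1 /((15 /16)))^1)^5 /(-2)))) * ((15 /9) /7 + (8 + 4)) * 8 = 11051993706527458844155534075984983561500390512 /56442574863102294680755402625409691708309971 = 195.81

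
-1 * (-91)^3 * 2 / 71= 1507142 / 71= 21227.35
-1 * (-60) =60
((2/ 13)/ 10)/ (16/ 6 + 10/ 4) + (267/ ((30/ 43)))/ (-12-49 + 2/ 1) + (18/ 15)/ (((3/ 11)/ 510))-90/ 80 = 2126987263/ 951080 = 2236.39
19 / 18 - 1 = 1 / 18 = 0.06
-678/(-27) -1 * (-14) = 352/9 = 39.11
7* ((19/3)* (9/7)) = 57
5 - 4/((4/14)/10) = -135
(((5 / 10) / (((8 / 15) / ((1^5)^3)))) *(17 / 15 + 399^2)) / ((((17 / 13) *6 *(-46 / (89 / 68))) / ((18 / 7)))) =-129513423 / 93058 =-1391.75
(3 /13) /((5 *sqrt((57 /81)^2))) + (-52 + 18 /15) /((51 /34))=-125233 /3705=-33.80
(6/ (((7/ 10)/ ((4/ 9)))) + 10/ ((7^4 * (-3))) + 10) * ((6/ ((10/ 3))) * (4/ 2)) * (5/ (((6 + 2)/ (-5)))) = -372975/ 2401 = -155.34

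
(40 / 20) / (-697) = -2 / 697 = -0.00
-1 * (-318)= 318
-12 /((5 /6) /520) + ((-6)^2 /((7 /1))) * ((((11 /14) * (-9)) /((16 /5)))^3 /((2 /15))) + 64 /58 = -9015903159205 /1140801536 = -7903.13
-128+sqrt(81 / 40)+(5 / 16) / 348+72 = -54.58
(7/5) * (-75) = -105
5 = 5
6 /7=0.86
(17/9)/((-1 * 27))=-17/243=-0.07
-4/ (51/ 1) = -4/ 51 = -0.08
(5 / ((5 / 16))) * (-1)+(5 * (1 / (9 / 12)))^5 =3196112 / 243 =13152.72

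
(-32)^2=1024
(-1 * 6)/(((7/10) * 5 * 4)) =-0.43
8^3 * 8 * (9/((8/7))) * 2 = 64512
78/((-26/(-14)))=42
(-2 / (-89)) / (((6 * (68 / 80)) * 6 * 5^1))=2 / 13617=0.00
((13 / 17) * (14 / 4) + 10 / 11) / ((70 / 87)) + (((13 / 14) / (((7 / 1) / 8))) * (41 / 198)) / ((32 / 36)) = 4.70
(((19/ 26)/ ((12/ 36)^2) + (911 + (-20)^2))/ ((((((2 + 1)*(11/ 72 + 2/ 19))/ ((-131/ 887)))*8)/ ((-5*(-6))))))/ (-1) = 3836955285/ 4070443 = 942.64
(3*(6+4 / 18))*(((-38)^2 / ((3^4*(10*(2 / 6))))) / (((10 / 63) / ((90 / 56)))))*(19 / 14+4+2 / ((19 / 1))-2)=17499 / 5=3499.80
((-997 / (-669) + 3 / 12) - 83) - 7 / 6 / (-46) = -416651 / 5129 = -81.23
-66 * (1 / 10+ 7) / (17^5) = -2343 / 7099285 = -0.00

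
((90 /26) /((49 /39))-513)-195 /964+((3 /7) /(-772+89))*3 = -16468203621 /32262188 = -510.45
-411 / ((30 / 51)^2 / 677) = -80413383 / 100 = -804133.83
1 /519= 0.00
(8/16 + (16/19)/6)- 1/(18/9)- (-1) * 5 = 293/57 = 5.14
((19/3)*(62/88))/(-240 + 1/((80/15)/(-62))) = -0.02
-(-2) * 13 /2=13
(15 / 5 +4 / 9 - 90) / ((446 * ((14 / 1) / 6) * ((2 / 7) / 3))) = -779 / 892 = -0.87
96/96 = 1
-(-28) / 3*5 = 140 / 3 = 46.67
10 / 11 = 0.91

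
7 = 7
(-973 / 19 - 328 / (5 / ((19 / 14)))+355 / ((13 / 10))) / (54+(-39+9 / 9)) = 8.30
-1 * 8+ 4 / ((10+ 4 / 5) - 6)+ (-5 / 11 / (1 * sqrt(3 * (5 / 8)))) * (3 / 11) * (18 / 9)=-43 / 6 - 4 * sqrt(30) / 121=-7.35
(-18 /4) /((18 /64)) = -16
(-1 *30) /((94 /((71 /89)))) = -0.25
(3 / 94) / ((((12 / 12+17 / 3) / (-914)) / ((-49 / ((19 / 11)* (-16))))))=-2216907 / 285760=-7.76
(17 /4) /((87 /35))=595 /348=1.71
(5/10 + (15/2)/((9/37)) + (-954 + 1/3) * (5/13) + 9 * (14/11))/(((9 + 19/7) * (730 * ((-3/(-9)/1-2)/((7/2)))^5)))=1324600561431/855998000000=1.55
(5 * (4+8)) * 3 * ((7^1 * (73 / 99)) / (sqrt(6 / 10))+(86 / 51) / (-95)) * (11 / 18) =-1892 / 969+5110 * sqrt(15) / 27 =731.05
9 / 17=0.53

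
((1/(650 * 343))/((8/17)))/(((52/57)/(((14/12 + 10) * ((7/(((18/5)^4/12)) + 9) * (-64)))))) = -1798518587/25354765800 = -0.07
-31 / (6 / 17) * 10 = -2635 / 3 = -878.33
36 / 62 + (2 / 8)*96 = 762 / 31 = 24.58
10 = 10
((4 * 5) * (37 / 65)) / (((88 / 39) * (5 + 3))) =111 / 176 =0.63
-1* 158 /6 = -79 /3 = -26.33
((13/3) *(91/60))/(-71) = -1183/12780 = -0.09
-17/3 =-5.67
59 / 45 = 1.31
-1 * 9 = -9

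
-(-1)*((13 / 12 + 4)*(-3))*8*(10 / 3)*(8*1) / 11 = -9760 / 33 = -295.76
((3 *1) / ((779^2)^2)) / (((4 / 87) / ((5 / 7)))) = 1305 / 10311167979868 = 0.00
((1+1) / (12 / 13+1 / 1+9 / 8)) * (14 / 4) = 728 / 317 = 2.30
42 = 42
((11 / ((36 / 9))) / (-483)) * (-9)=33 / 644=0.05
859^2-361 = 737520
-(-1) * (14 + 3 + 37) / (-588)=-9 / 98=-0.09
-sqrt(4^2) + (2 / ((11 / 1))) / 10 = -219 / 55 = -3.98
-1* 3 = -3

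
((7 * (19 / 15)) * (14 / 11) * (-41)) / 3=-76342 / 495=-154.23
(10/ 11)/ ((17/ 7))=70/ 187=0.37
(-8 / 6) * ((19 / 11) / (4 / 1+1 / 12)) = -304 / 539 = -0.56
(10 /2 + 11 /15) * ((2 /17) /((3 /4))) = 688 /765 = 0.90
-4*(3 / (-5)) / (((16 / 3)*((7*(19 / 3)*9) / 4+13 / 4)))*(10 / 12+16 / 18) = 0.01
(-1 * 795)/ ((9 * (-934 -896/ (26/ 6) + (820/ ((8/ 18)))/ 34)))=23426/ 288141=0.08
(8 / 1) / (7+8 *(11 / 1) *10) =8 / 887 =0.01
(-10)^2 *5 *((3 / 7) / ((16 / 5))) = 1875 / 28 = 66.96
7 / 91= 1 / 13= 0.08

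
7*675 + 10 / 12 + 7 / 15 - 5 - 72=46493 / 10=4649.30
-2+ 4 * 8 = 30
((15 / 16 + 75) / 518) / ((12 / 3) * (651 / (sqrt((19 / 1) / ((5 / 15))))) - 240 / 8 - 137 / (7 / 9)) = 300105 / 759366368 + 615195 * sqrt(57) / 7024138904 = 0.00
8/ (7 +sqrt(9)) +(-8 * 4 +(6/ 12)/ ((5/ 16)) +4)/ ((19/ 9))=-1112/ 95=-11.71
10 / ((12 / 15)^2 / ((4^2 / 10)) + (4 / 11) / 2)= 275 / 16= 17.19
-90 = -90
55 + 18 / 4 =119 / 2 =59.50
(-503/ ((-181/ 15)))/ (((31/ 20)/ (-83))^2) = 20791002000/ 173941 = 119529.05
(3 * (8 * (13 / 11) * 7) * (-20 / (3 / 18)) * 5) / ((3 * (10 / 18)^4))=-114633792 / 275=-416850.15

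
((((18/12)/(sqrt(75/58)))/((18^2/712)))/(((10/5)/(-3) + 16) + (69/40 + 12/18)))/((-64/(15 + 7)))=-979 * sqrt(174)/229716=-0.06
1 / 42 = 0.02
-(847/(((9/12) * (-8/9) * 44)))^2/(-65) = 53361/4160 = 12.83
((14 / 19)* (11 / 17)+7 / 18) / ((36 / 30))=25165 / 34884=0.72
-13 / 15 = -0.87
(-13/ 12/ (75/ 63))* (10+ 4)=-637/ 50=-12.74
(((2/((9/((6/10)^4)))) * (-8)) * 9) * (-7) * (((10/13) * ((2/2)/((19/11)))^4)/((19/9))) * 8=19126533888/4023660875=4.75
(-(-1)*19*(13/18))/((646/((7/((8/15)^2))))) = 2275/4352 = 0.52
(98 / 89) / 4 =49 / 178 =0.28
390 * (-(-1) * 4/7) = 1560/7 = 222.86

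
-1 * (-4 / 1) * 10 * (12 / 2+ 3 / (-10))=228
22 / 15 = 1.47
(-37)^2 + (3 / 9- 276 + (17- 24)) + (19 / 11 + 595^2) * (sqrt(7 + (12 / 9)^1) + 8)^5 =1511927193050 * sqrt(3) / 99 + 27689296825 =54141162640.23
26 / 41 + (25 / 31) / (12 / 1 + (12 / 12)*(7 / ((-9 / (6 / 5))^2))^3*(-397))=114821270761 / 162653118676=0.71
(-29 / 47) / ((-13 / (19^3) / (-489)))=-97267479 / 611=-159193.91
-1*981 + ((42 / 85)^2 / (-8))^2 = -204835058019 / 208802500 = -981.00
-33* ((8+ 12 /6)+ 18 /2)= -627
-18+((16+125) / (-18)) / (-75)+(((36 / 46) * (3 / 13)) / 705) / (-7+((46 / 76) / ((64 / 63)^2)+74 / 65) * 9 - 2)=-2364767342833 / 132143007450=-17.90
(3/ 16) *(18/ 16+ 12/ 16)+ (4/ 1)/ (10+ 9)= 1367/ 2432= 0.56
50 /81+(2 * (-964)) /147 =-49606 /3969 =-12.50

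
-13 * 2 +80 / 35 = -166 / 7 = -23.71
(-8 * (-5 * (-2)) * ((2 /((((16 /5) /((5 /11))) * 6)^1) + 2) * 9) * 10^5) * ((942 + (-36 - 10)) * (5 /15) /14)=-34592000000 /11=-3144727272.73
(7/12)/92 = 7/1104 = 0.01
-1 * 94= -94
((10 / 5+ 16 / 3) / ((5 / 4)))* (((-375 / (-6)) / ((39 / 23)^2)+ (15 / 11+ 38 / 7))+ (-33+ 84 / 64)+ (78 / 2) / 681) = -1318932821 / 72506070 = -18.19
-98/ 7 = -14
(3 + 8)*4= 44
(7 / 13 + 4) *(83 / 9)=4897 / 117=41.85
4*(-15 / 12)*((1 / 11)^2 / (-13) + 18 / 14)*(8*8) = -4528000 / 11011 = -411.23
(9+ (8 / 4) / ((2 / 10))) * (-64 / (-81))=1216 / 81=15.01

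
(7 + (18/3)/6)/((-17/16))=-128/17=-7.53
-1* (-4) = 4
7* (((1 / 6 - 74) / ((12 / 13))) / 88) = -40313 / 6336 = -6.36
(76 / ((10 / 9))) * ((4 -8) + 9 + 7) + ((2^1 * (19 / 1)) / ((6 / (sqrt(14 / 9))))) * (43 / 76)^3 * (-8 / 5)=4104 / 5 -79507 * sqrt(14) / 129960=818.51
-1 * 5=-5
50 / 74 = 25 / 37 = 0.68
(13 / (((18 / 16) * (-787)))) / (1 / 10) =-1040 / 7083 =-0.15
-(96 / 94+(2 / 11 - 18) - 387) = 403.80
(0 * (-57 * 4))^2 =0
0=0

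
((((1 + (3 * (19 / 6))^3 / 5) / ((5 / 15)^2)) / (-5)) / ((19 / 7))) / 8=-434637 / 30400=-14.30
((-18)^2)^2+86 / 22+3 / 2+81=2311373 / 22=105062.41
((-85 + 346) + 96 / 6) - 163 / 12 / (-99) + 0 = 329239 / 1188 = 277.14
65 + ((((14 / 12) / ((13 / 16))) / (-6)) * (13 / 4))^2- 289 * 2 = -41504 / 81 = -512.40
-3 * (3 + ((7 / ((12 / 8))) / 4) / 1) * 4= -50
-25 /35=-5 /7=-0.71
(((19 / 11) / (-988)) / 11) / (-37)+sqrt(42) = 1 / 232804+sqrt(42) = 6.48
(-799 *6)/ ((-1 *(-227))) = -4794/ 227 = -21.12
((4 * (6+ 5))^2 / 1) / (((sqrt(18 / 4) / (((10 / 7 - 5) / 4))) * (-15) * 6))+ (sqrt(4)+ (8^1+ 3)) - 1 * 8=5+ 1210 * sqrt(2) / 189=14.05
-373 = -373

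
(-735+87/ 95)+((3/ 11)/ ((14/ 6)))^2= -413468907/ 563255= -734.07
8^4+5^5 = 7221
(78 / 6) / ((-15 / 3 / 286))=-3718 / 5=-743.60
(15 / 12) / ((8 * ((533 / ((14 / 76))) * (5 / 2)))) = 7 / 324064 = 0.00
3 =3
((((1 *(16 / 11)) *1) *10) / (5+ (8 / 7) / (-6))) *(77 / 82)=11760 / 4141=2.84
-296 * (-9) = 2664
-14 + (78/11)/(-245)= -37808/2695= -14.03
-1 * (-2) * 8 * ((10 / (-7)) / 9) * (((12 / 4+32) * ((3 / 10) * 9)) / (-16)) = 15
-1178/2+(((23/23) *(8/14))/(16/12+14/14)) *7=-4111/7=-587.29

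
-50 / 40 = -5 / 4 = -1.25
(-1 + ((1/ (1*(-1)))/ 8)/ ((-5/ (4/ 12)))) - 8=-1079/ 120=-8.99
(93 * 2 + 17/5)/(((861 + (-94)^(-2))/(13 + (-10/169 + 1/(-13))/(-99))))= 1820190569992/636430258035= 2.86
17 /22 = 0.77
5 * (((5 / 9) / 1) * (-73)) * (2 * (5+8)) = -47450 / 9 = -5272.22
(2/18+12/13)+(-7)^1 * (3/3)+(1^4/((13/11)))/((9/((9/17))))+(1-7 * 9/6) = -15.42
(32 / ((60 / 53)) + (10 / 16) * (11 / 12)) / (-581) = -0.05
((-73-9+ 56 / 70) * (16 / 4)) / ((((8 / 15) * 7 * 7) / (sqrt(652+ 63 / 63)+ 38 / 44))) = -87 * sqrt(653) / 7-1653 / 154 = -328.33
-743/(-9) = 743/9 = 82.56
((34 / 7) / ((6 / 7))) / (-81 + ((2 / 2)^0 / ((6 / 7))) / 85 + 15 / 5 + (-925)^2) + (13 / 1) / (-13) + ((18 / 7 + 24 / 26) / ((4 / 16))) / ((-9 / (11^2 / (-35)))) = 371761756627 / 85084150515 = 4.37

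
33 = 33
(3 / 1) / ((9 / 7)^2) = 49 / 27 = 1.81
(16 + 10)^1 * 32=832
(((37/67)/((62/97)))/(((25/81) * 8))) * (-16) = -5.60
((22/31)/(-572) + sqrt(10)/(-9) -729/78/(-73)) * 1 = 3730/29419 -sqrt(10)/9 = -0.22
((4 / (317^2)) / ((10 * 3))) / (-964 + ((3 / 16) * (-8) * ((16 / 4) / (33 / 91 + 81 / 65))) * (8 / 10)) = -61 / 44455831155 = -0.00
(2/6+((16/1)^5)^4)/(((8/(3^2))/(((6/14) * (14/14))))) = 32640997129594987717066761/56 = 582874948742767637804763.60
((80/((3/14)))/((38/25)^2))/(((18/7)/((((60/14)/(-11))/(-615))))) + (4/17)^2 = 120909352/1270414233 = 0.10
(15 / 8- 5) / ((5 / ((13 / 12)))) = -65 / 96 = -0.68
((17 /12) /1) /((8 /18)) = 51 /16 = 3.19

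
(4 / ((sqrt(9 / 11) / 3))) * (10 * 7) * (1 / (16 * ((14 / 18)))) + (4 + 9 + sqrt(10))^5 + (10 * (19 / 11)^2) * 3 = 45 * sqrt(11) / 2 + 159805 * sqrt(10) + 72307483 / 121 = 1103004.91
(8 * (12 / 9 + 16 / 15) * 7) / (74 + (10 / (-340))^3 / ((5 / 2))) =13206144 / 7271239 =1.82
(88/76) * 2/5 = 44/95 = 0.46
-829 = -829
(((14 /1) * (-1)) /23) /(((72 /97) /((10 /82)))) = -3395 /33948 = -0.10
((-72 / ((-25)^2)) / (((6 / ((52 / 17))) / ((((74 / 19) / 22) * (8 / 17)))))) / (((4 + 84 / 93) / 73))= -52248144 / 717261875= -0.07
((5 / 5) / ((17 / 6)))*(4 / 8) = 0.18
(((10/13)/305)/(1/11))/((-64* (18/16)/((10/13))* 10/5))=-55/371124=-0.00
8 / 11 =0.73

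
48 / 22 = 24 / 11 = 2.18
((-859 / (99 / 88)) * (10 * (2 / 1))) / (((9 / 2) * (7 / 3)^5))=-824640 / 16807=-49.07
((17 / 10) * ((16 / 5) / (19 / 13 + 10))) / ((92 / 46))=884 / 3725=0.24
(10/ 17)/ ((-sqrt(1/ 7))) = -10 * sqrt(7)/ 17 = -1.56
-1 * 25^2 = -625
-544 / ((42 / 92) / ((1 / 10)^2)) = -6256 / 525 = -11.92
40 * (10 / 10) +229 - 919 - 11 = -661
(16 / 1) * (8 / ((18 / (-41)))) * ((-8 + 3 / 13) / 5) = 265024 / 585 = 453.03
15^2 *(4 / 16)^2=225 / 16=14.06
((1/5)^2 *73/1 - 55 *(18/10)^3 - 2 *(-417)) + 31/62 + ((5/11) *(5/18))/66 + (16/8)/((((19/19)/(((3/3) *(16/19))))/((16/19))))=61101704767/117938700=518.08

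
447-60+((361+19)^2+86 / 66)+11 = 4778377 / 33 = 144799.30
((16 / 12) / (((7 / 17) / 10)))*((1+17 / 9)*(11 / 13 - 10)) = -23120 / 27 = -856.30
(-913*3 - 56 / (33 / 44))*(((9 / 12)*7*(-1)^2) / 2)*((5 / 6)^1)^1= -295435 / 48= -6154.90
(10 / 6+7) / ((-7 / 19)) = -494 / 21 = -23.52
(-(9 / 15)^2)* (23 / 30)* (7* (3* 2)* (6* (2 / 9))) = -1932 / 125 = -15.46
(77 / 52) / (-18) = -77 / 936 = -0.08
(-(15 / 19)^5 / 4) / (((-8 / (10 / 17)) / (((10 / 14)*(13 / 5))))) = 49359375 / 4714492496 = 0.01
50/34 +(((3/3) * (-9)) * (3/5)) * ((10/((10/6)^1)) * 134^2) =-49450699/85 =-581772.93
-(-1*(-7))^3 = -343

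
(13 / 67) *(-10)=-130 / 67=-1.94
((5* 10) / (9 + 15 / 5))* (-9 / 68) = -75 / 136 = -0.55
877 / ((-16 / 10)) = -4385 / 8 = -548.12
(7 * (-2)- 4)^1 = -18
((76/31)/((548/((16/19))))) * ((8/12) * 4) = 128/12741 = 0.01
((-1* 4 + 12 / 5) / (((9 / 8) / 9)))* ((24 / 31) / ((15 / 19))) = -9728 / 775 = -12.55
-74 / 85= -0.87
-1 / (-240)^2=-1 / 57600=-0.00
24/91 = 0.26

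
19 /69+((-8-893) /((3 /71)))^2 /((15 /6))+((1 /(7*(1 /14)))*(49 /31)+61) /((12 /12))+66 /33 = 181879570.48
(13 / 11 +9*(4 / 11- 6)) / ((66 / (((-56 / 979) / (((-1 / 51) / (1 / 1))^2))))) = 13230420 / 118459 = 111.69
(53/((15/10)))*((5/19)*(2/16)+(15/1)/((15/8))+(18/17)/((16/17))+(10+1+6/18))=123808/171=724.02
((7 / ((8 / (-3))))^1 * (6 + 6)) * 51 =-3213 / 2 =-1606.50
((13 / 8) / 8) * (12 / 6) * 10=65 / 16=4.06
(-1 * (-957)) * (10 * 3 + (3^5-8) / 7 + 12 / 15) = 2156121 / 35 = 61603.46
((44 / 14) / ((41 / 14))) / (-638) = -2 / 1189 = -0.00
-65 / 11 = -5.91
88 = 88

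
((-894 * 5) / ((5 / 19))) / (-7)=16986 / 7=2426.57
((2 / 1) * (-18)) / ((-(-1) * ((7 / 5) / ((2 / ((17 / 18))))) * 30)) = -216 / 119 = -1.82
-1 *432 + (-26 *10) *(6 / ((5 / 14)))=-4800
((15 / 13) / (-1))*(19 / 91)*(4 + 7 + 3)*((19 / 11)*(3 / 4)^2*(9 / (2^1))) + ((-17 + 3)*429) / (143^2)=-447351 / 29744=-15.04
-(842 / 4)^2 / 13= -177241 / 52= -3408.48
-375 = -375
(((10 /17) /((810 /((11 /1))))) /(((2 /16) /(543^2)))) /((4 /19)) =13694098 /153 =89503.91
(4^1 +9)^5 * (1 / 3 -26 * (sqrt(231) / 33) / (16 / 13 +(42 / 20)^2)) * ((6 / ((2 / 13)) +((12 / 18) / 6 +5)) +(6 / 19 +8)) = 3328641745 / 513 -10228008271000 * sqrt(231) / 3761829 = -34835006.41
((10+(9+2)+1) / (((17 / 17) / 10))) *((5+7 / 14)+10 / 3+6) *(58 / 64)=141955 / 48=2957.40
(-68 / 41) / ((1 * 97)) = -68 / 3977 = -0.02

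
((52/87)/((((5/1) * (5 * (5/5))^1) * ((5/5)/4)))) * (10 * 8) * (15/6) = 1664/87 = 19.13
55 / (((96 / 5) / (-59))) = -16225 / 96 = -169.01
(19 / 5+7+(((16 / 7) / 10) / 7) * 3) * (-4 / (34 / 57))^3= -791144496 / 240737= -3286.34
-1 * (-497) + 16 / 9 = 4489 / 9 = 498.78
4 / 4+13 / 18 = 1.72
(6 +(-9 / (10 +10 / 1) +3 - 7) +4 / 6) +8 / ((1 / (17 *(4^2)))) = 130693 / 60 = 2178.22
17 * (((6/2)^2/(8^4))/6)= 51/8192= 0.01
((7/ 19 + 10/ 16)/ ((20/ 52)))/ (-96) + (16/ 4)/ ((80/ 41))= 29521/ 14592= 2.02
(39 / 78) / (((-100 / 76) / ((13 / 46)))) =-247 / 2300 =-0.11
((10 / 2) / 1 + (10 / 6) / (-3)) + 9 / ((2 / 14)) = 607 / 9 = 67.44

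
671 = 671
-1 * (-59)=59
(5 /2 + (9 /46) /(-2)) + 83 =7857 /92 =85.40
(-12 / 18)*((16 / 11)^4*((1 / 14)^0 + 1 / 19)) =-2621440 / 834537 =-3.14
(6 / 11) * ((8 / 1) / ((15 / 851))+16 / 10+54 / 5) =13988 / 55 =254.33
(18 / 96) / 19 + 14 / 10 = 2143 / 1520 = 1.41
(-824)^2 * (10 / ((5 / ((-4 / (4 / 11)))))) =-14937472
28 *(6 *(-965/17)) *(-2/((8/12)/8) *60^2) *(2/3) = 9338112000/17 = 549300705.88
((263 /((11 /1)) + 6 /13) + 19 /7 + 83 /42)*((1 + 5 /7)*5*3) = 747.29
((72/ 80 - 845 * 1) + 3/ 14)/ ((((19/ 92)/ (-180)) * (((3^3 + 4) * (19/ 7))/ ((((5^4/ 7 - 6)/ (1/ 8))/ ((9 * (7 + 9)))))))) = 3168385792/ 78337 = 40445.58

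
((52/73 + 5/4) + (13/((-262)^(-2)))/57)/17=260605285/282948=921.04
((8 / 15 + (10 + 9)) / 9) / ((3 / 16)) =4688 / 405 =11.58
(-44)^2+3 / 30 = 19361 / 10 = 1936.10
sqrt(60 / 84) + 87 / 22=sqrt(35) / 7 + 87 / 22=4.80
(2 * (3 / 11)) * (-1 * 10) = -5.45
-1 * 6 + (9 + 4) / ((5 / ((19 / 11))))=-83 / 55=-1.51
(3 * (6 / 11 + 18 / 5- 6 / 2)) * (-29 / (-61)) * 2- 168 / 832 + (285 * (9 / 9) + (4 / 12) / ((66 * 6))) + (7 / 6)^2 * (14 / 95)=288.27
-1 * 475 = -475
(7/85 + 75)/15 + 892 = 1143682/1275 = 897.01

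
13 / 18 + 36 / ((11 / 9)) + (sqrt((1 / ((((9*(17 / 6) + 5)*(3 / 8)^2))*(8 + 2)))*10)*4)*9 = 96*sqrt(122) / 61 + 5975 / 198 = 47.56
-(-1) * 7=7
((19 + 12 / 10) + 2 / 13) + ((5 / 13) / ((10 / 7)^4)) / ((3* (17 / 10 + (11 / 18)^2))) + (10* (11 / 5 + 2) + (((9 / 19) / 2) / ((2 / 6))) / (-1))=5115611523 / 82967300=61.66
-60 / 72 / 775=-1 / 930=-0.00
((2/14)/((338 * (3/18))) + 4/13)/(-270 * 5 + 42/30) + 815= 6501227900/7976969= 815.00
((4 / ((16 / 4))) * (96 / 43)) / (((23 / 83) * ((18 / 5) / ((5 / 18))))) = 0.62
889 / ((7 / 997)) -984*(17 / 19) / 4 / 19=45705277 / 361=126607.42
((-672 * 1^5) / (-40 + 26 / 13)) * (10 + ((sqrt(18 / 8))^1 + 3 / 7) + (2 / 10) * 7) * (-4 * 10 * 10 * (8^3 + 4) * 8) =-389196530.53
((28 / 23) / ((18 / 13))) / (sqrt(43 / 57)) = 182 * sqrt(2451) / 8901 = 1.01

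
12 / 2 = 6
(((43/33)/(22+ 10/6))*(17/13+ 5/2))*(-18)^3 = -1128492/923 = -1222.63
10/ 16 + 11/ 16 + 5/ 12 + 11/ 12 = 127/ 48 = 2.65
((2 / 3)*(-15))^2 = 100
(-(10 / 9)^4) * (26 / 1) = -260000 / 6561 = -39.63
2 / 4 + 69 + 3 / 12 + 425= 1979 / 4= 494.75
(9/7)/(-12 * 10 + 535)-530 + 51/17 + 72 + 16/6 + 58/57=-24910204/55195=-451.31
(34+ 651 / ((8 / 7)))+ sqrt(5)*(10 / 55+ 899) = 4829 / 8+ 9891*sqrt(5) / 11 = 2614.26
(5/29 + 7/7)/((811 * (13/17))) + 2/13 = 47616/305747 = 0.16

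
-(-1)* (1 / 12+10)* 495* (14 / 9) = 46585 / 6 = 7764.17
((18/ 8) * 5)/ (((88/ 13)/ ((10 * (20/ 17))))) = 14625/ 748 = 19.55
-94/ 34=-47/ 17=-2.76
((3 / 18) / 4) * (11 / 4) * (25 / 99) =25 / 864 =0.03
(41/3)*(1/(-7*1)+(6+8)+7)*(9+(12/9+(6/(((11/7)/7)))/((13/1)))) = 31815590/9009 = 3531.53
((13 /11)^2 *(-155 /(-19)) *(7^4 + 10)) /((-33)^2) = 63156145 /2503611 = 25.23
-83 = -83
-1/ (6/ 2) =-1/ 3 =-0.33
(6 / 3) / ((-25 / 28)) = -56 / 25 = -2.24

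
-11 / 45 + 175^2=1378114 / 45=30624.76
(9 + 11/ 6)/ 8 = 65/ 48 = 1.35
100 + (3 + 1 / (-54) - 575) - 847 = -71227 / 54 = -1319.02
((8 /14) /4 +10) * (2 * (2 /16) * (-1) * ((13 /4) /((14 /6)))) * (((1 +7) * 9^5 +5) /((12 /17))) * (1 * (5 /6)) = -1969701.67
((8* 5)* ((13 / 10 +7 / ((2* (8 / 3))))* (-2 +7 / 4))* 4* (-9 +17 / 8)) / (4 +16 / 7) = 7315 / 64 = 114.30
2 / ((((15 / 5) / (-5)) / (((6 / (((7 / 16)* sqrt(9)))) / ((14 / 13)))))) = -2080 / 147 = -14.15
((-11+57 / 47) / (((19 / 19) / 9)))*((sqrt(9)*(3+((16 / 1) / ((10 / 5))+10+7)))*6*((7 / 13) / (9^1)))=-2656.10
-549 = -549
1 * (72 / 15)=24 / 5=4.80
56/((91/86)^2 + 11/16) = 1656704/53463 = 30.99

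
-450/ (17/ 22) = -9900/ 17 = -582.35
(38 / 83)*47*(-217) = -387562 / 83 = -4669.42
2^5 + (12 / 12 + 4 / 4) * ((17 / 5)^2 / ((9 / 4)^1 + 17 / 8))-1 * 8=29.28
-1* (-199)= 199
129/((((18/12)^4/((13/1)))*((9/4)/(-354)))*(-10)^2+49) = 3166176/1196581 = 2.65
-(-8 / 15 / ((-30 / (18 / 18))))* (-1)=0.02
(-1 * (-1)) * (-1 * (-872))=872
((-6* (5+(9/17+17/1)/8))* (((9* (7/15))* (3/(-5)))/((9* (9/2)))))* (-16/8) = -2282/425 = -5.37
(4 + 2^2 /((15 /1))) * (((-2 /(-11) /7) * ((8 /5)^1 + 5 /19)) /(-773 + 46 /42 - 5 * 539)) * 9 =-203904 /380406125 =-0.00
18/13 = 1.38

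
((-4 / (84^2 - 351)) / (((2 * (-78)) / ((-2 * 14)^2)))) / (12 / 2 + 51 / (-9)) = 784 / 87165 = 0.01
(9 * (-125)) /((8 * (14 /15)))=-16875 /112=-150.67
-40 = -40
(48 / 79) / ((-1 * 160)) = -3 / 790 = -0.00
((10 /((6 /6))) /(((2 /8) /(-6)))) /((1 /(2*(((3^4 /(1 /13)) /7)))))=-505440 /7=-72205.71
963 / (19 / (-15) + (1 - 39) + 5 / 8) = -115560 / 4637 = -24.92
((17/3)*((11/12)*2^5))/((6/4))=2992/27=110.81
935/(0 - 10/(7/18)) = -1309/36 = -36.36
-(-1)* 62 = 62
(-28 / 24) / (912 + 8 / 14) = -49 / 38328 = -0.00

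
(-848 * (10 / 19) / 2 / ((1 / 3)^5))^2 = 1061559302400 / 361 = 2940607485.87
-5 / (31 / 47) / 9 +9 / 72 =-1601 / 2232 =-0.72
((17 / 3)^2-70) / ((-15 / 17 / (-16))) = -92752 / 135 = -687.05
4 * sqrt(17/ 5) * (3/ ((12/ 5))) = sqrt(85) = 9.22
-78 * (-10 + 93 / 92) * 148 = 2386722 / 23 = 103770.52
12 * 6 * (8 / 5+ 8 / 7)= 197.49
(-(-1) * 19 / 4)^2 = 361 / 16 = 22.56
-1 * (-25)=25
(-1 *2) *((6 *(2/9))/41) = -8/123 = -0.07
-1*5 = -5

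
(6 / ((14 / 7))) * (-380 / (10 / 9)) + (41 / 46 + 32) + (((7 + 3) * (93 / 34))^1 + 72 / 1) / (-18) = -1171391 / 1173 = -998.63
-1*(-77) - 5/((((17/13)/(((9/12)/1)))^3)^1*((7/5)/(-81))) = 289599823/2201024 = 131.58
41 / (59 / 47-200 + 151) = -1927 / 2244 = -0.86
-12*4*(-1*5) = 240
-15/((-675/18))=2/5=0.40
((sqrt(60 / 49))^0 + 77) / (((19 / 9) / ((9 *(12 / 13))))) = 306.95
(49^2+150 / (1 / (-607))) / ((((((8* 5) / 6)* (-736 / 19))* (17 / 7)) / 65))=459822363 / 50048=9187.63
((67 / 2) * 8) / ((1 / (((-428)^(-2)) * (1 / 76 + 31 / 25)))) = 159527 / 87012400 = 0.00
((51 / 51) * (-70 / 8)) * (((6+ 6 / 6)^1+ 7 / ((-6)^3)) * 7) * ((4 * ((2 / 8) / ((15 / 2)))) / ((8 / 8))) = -73745 / 1296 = -56.90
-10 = -10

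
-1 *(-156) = 156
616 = 616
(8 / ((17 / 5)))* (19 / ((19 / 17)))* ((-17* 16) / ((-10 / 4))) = 4352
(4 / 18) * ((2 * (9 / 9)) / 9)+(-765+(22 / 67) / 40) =-83026849 / 108540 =-764.94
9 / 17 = 0.53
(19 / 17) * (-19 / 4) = -361 / 68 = -5.31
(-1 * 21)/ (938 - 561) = -21/ 377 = -0.06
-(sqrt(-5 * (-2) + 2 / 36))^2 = -181 / 18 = -10.06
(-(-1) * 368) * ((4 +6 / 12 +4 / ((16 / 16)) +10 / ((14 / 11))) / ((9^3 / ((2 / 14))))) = 42136 / 35721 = 1.18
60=60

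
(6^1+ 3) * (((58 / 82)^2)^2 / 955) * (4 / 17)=25462116 / 45876229835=0.00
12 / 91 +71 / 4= 6509 / 364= 17.88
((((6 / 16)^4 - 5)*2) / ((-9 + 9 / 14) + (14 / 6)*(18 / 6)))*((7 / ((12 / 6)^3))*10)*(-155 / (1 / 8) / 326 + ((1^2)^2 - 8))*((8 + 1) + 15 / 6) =-202424070765 / 25370624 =-7978.68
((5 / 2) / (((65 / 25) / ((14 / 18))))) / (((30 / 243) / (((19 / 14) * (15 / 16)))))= 12825 / 1664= 7.71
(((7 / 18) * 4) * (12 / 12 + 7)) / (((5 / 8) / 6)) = 1792 / 15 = 119.47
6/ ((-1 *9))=-2/ 3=-0.67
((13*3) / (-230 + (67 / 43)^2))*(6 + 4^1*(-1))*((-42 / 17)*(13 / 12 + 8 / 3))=22714965 / 7153277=3.18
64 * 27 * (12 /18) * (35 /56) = 720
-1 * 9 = -9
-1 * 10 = -10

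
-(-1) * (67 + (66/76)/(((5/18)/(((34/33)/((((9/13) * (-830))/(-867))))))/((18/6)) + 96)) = 46867195768/699416011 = 67.01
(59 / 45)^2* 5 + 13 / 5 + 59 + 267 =136564 / 405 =337.20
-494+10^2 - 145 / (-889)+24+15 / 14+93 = -275.77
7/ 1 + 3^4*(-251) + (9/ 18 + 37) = -40573/ 2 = -20286.50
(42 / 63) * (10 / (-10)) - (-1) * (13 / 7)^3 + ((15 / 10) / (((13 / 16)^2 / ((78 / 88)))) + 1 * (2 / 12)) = 776861 / 98098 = 7.92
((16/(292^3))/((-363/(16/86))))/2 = -1/6072166353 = -0.00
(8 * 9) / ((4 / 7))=126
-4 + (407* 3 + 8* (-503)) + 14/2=-2800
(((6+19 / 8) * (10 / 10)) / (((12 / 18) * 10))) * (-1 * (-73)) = 14673 / 160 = 91.71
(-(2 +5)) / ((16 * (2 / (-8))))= 7 / 4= 1.75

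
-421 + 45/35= -2938/7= -419.71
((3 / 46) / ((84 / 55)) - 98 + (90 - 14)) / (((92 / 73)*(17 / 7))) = -2064513 / 287776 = -7.17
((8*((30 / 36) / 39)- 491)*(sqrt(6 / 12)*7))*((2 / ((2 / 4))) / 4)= -401989*sqrt(2) / 234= -2429.48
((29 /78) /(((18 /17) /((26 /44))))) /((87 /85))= 1445 /7128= 0.20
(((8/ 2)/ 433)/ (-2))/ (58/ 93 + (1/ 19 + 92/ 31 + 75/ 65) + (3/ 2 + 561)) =-91884/ 11285191967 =-0.00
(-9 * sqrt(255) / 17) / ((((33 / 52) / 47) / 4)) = -29328 * sqrt(255) / 187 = -2504.44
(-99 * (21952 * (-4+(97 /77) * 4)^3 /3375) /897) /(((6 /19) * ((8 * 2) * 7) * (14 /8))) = -622592 /47864817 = -0.01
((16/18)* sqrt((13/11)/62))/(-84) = -sqrt(8866)/64449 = -0.00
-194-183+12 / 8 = -751 / 2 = -375.50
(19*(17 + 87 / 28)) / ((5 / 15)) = 32091 / 28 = 1146.11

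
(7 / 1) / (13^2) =7 / 169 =0.04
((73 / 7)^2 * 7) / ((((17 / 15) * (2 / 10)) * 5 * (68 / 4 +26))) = 79935 / 5117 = 15.62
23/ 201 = 0.11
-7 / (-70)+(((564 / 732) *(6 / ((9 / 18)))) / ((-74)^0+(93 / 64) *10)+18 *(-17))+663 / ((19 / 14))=1055398703 / 5760230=183.22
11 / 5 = 2.20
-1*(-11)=11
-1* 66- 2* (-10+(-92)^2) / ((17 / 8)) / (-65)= 62334 / 1105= 56.41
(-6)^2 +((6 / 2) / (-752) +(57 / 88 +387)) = 3504381 / 8272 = 423.64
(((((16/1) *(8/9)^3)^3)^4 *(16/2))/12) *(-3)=-182687704666362864775460604089535377456991567872/22528399544939174411840147874772641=-8109218069483.42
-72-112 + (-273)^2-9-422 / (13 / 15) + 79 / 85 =81604257 / 1105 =73850.01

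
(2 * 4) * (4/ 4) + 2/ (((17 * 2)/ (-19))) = 117/ 17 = 6.88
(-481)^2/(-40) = -231361/40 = -5784.02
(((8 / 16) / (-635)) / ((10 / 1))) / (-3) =1 / 38100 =0.00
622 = 622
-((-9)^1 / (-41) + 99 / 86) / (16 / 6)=-14499 / 28208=-0.51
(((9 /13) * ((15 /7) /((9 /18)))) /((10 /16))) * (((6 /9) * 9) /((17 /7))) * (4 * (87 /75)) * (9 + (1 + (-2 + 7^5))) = 1011159936 /1105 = 915076.87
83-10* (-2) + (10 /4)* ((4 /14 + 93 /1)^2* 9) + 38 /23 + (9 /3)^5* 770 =863315141 /2254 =383014.70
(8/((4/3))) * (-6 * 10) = -360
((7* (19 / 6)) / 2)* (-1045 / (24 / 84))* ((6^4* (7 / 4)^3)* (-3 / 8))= 27029941785 / 256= 105585710.10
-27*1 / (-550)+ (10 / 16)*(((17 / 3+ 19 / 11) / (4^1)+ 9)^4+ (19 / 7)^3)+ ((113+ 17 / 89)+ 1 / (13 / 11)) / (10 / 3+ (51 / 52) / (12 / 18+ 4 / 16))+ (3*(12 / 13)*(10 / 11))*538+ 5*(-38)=9859.63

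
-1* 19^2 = -361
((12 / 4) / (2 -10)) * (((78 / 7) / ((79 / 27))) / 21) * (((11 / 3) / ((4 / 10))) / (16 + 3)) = -19305 / 588392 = -0.03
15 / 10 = 3 / 2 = 1.50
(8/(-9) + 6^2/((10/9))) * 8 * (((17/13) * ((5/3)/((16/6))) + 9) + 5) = 2185138/585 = 3735.28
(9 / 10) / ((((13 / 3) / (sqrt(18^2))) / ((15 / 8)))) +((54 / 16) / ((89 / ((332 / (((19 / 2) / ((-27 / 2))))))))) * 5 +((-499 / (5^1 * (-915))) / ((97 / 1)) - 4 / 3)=-2179433547813 / 26014682200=-83.78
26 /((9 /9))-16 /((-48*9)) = 703 /27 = 26.04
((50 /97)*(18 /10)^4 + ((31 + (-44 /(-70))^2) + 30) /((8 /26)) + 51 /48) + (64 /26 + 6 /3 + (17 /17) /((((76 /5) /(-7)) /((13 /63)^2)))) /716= 701341241550041 /3404339101800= 206.01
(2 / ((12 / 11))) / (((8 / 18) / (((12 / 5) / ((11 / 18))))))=81 / 5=16.20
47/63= 0.75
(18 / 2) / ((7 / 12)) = 108 / 7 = 15.43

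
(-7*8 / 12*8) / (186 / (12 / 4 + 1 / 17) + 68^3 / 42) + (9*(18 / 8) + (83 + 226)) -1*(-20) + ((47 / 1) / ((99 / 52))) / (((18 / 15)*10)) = 351.30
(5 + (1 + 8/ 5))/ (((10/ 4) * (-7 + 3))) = -19/ 25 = -0.76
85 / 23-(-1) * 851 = 19658 / 23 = 854.70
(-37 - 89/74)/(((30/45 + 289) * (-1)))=771/5846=0.13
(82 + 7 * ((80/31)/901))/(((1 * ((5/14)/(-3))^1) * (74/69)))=-3319516998/5167235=-642.42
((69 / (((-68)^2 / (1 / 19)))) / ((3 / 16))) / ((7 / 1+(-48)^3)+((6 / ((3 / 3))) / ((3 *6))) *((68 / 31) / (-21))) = -44919 / 1185905398343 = -0.00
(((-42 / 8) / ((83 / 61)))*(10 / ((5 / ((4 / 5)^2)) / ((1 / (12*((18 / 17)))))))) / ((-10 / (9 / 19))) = 7259 / 394250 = 0.02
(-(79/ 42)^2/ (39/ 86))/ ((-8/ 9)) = 268363/ 30576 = 8.78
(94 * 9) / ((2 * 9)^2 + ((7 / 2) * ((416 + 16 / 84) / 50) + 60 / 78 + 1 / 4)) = 659880 / 276239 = 2.39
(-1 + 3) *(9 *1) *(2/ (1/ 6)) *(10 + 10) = 4320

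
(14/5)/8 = 7/20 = 0.35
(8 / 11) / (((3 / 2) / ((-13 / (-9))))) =208 / 297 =0.70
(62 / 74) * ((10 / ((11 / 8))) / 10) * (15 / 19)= 3720 / 7733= 0.48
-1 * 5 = -5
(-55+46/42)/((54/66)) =-12452/189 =-65.88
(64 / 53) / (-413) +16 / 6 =174920 / 65667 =2.66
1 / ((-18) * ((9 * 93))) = -1 / 15066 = -0.00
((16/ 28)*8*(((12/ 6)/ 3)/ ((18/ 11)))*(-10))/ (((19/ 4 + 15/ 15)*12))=-3520/ 13041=-0.27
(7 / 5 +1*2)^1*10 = 34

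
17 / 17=1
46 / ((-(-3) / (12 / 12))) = 46 / 3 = 15.33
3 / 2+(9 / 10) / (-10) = 141 / 100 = 1.41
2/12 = 1/6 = 0.17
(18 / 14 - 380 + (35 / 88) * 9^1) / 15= -231083 / 9240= -25.01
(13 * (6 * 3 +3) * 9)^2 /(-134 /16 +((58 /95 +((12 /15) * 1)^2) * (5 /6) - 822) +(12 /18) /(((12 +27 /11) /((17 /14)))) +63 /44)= -168512844459960 /23108500447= -7292.24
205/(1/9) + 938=2783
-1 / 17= -0.06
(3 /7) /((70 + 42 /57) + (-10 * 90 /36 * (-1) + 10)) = 57 /14063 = 0.00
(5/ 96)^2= 25/ 9216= 0.00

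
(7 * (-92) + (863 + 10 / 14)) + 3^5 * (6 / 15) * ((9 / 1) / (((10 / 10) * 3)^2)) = 11092 / 35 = 316.91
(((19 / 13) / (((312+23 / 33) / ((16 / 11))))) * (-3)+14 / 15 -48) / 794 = -47374411 / 798845385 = -0.06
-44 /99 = -4 /9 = -0.44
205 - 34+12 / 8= 345 / 2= 172.50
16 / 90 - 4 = -172 / 45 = -3.82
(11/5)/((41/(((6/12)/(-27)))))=-11/11070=-0.00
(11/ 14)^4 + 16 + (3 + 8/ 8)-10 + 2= 475633/ 38416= 12.38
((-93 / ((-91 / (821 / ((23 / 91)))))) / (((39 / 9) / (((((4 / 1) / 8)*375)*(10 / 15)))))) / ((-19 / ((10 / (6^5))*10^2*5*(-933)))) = 618379765625 / 204516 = 3023625.37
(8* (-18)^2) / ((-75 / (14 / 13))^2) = 56448 / 105625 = 0.53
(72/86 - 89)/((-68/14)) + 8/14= 11271/602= 18.72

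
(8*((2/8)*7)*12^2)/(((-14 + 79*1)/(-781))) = -1574496/65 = -24223.02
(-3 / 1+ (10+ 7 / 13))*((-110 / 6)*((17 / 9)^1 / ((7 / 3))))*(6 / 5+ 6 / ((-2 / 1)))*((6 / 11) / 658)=102 / 611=0.17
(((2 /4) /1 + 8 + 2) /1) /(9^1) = 7 /6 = 1.17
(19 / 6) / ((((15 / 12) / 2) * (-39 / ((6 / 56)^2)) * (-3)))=19 / 38220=0.00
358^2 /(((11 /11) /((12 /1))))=1537968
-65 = -65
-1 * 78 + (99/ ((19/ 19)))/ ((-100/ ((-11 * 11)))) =4179/ 100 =41.79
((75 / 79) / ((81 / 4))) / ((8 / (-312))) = -1300 / 711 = -1.83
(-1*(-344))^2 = 118336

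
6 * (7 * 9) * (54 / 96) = 1701 / 8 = 212.62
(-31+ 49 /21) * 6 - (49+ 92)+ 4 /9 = -2813 /9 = -312.56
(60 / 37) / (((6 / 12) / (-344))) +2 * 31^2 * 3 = 172062 / 37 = 4650.32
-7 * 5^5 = -21875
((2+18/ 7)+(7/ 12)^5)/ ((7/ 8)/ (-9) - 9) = -0.51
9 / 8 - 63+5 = -455 / 8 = -56.88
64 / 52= 16 / 13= 1.23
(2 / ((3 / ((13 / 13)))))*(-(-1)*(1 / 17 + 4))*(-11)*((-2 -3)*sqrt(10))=2530*sqrt(10) / 17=470.62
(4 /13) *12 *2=96 /13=7.38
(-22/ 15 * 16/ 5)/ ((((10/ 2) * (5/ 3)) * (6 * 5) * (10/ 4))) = -352/ 46875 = -0.01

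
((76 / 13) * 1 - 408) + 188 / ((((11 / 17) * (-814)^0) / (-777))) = -32340304 / 143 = -226155.97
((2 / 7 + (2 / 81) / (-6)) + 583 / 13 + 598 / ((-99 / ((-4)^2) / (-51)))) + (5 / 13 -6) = 1208548483 / 243243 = 4968.48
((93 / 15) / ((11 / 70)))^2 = 188356 / 121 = 1556.66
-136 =-136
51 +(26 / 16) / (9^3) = 297445 / 5832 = 51.00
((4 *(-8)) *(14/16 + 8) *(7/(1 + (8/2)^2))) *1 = -1988/17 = -116.94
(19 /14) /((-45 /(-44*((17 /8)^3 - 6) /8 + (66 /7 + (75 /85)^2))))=376640743 /1305077760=0.29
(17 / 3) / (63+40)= 17 / 309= 0.06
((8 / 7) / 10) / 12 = 1 / 105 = 0.01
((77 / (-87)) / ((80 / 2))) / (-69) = 77 / 240120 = 0.00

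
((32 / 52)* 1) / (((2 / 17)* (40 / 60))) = 102 / 13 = 7.85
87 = 87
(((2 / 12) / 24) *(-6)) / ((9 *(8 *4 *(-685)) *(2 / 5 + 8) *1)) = 0.00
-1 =-1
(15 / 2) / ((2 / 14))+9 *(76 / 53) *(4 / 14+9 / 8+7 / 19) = 27996 / 371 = 75.46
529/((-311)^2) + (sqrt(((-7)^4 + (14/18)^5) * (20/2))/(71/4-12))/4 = 529/96721 + 196 * sqrt(36910)/5589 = 6.74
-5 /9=-0.56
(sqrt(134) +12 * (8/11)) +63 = sqrt(134) +789/11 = 83.30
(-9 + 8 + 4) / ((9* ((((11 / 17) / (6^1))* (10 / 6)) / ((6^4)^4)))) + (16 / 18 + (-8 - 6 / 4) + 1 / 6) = 2589778895040428 / 495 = 5231876555637.23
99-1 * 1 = 98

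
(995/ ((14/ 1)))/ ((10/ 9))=1791/ 28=63.96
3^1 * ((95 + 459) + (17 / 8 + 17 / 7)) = 93837 / 56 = 1675.66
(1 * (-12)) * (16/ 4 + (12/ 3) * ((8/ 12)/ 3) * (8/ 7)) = -1264/ 21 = -60.19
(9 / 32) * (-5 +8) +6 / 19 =705 / 608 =1.16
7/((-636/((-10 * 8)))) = 140/159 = 0.88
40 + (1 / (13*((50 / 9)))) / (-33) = 285997 / 7150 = 40.00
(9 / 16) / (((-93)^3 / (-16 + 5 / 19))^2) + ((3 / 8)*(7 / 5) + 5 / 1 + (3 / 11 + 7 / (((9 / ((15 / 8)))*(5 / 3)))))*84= 560.51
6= 6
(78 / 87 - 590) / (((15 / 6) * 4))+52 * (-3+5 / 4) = -21737 / 145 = -149.91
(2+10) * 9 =108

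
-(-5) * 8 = 40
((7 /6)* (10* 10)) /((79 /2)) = 700 /237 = 2.95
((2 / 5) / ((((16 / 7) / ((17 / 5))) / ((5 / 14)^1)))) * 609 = 10353 / 80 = 129.41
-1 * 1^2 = -1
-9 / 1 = -9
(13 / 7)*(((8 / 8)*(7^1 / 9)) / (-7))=-13 / 63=-0.21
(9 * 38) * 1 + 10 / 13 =4456 / 13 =342.77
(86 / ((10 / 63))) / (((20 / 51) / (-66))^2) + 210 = 7673317701 / 500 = 15346635.40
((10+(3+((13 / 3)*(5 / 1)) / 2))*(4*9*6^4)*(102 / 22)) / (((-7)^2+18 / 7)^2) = 252618912 / 130321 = 1938.44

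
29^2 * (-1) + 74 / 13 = -10859 / 13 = -835.31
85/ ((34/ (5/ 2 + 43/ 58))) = 8.10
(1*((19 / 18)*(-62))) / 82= -589 / 738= -0.80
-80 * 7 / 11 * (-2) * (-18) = -20160 / 11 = -1832.73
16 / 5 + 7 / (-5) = 9 / 5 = 1.80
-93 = -93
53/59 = 0.90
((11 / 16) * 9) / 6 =33 / 32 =1.03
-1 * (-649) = 649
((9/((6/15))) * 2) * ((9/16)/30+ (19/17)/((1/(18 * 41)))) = 20192139/544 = 37117.90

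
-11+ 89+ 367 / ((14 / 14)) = 445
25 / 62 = 0.40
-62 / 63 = -0.98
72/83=0.87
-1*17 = -17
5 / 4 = 1.25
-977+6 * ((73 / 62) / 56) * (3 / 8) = -13567919 / 13888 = -976.95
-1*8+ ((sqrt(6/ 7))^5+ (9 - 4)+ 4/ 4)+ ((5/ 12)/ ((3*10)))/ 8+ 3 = 36*sqrt(42)/ 343+ 577/ 576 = 1.68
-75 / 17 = -4.41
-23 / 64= -0.36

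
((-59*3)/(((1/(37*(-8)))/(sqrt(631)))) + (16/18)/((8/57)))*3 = 19 + 157176*sqrt(631) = 3948235.07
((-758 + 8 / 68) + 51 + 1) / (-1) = 12000 / 17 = 705.88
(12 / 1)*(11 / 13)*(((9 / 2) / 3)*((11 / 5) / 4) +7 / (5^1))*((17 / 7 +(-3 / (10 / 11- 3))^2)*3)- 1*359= -13207717 / 240695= -54.87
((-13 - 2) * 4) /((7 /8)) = -480 /7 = -68.57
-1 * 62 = -62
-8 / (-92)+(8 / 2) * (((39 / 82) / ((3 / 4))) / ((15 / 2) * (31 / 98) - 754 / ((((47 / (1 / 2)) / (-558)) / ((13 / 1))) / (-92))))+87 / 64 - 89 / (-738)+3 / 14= 2715223356215333 / 1524367610603712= 1.78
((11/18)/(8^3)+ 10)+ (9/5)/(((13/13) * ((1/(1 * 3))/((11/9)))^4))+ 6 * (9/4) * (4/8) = 15764279/46080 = 342.11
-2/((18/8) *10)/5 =-4/225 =-0.02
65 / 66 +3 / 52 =1789 / 1716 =1.04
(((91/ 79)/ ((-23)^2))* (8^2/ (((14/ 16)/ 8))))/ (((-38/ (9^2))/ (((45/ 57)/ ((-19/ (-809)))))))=-91.30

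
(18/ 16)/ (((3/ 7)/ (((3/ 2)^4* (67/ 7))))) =16281/ 128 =127.20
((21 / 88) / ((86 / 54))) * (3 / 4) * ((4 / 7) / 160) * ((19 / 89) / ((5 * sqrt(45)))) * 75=0.00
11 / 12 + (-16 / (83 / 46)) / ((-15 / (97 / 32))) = 13489 / 4980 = 2.71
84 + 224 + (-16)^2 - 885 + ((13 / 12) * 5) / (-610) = -469957 / 1464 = -321.01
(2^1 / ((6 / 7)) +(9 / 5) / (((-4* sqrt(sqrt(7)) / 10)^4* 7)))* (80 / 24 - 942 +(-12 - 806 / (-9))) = -34344125 / 10584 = -3244.91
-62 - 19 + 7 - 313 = -387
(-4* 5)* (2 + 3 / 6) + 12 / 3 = -46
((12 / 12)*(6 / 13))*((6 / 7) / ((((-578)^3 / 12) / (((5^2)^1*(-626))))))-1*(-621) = 1364039006859 / 2196518779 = 621.00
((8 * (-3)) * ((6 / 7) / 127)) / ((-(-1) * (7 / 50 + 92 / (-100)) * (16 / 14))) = 0.18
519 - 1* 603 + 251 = 167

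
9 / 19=0.47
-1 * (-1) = 1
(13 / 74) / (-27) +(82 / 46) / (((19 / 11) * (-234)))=-61957 / 5675319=-0.01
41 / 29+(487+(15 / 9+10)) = 43507 / 87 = 500.08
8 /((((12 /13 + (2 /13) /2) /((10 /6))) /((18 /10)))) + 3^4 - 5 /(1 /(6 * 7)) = -105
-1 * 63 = -63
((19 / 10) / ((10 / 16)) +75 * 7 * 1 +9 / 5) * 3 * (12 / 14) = 238428 / 175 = 1362.45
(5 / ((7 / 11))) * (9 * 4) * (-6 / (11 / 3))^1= -3240 / 7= -462.86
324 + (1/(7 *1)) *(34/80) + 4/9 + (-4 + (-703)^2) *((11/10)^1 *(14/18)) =423144.34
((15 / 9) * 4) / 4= 5 / 3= 1.67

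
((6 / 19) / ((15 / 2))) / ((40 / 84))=42 / 475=0.09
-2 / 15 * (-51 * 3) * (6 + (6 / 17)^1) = 648 / 5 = 129.60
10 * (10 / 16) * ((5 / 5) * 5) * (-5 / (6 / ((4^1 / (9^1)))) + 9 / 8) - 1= 19511 / 864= 22.58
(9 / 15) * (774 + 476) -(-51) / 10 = 7551 / 10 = 755.10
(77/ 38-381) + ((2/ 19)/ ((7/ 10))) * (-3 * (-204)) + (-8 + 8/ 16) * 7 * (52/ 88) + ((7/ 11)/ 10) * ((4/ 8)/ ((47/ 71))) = -109301891/ 343805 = -317.92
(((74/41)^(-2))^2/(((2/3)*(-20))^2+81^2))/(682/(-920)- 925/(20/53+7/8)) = -1552995859185/82109161162661206876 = -0.00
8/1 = 8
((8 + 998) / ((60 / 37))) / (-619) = -18611 / 18570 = -1.00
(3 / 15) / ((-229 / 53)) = -53 / 1145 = -0.05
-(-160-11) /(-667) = -171 /667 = -0.26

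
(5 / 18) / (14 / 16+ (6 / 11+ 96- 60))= 220 / 29637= 0.01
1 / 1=1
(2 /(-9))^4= 16 /6561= 0.00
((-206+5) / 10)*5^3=-5025 / 2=-2512.50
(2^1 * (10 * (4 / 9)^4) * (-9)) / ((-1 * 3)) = 5120 / 2187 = 2.34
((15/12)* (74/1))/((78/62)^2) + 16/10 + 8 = 1034941/15210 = 68.04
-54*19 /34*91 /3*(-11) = 171171 /17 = 10068.88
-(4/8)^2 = -1/4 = -0.25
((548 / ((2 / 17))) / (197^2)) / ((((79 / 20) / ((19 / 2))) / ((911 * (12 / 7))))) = 9675038640 / 21461377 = 450.81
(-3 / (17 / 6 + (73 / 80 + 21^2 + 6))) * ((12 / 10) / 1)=-864 / 108179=-0.01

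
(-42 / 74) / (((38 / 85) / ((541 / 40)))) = -193137 / 11248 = -17.17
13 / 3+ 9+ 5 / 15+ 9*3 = 40.67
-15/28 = -0.54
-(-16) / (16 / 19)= 19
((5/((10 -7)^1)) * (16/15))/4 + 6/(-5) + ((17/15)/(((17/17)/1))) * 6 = 272/45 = 6.04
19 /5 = 3.80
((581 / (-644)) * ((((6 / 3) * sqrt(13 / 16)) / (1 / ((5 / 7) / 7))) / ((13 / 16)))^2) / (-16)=2075 / 717899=0.00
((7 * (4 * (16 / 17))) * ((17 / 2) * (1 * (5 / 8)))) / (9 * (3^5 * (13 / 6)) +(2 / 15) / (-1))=4200 / 142151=0.03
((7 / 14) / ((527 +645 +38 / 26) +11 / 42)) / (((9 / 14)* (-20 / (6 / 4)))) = -637 / 12817060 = -0.00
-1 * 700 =-700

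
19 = 19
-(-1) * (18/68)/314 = 9/10676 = 0.00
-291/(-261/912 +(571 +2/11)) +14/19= 8238074/36272425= 0.23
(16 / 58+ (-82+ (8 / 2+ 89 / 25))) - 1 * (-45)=-21144 / 725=-29.16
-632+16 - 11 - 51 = -678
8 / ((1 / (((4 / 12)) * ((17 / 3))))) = 136 / 9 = 15.11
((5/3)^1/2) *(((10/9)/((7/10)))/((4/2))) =125/189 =0.66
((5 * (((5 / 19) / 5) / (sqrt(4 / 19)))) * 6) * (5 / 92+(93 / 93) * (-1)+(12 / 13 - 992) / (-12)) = 1464695 * sqrt(19) / 22724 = 280.96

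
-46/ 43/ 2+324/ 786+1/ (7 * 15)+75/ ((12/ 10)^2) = 40984729/ 788620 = 51.97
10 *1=10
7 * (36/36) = 7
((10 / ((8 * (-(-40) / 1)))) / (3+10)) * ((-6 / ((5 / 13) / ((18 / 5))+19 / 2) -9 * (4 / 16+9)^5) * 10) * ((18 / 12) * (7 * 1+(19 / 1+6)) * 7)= -18413959931325 / 3740672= -4922634.20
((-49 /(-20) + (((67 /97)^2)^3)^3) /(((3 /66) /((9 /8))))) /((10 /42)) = 58907250395988292519888187901361046111739 /231180505017216391731309918122502835600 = 254.81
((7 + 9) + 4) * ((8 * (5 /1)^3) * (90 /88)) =225000 /11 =20454.55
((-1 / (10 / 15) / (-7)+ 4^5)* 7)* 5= 71695 / 2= 35847.50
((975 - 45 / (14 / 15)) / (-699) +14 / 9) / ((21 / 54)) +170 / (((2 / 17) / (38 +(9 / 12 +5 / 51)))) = 7690857541 / 137004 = 56136.01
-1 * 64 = -64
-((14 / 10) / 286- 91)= 130123 / 1430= 91.00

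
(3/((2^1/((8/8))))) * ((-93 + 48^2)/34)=6633/68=97.54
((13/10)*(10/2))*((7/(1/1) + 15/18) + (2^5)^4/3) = 27263587/12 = 2271965.58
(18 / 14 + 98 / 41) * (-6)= -6330 / 287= -22.06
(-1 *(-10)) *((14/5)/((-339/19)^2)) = 10108/114921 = 0.09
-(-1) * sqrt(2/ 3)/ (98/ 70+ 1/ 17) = 85 * sqrt(6)/ 372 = 0.56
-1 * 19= -19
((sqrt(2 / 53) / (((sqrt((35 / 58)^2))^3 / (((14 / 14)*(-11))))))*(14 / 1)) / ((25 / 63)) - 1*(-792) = 792 - 38632176*sqrt(106) / 1159375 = 448.93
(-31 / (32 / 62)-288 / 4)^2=17440.50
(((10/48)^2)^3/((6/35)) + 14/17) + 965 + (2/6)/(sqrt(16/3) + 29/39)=676 * sqrt(3)/7271 + 136878881301933965/141729993326592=965.93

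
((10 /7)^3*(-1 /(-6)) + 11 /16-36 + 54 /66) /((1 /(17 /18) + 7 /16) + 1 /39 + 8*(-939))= 1361152039 /300599252723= 0.00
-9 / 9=-1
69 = 69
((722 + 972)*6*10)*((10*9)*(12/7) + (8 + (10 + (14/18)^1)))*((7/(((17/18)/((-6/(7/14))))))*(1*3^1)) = -79789026240/17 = -4693472131.76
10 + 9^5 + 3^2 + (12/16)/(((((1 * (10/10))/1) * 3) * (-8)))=1890175/32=59067.97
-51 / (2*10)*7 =-357 / 20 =-17.85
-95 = -95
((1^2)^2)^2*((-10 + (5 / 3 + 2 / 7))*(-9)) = 507 / 7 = 72.43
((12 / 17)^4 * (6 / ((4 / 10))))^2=96745881600 / 6975757441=13.87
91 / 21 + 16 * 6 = 301 / 3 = 100.33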